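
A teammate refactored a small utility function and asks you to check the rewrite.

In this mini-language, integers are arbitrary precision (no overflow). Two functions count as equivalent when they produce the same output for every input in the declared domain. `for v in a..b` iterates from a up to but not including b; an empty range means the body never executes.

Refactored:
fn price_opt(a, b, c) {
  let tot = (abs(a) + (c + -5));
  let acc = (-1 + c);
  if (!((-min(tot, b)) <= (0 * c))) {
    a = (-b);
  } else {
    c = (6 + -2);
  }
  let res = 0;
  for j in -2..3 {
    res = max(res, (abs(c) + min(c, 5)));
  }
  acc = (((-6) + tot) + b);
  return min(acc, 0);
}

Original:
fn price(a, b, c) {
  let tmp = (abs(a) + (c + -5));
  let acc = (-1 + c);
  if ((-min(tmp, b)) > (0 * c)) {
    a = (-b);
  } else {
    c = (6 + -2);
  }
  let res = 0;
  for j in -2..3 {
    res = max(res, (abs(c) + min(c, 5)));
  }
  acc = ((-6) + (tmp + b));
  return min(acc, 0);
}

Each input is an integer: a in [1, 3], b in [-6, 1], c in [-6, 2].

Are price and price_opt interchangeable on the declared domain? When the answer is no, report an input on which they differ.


Changes here: comparison usage differs, plus local variable names differ, plus boolean connective usage differs; the full 216-point sweep finds no disagreement.
verdict: equivalent


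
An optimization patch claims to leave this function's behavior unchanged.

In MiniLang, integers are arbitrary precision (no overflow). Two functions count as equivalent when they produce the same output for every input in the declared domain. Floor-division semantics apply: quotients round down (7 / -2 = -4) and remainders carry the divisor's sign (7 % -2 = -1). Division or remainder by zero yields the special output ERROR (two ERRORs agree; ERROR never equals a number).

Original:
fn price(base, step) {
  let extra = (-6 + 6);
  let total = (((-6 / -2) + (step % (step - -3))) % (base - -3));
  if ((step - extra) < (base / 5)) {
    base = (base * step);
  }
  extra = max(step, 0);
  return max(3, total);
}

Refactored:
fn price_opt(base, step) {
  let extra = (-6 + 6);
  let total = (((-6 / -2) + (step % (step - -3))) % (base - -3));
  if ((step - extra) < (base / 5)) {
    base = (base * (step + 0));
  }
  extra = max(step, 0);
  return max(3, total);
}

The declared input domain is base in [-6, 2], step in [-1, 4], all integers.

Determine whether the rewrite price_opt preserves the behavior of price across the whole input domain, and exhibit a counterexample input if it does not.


The two are interchangeable: constant usage differs, arithmetic usage differs, and every declared input agrees.
Tracing base=-6, step=3: price: extra=0, then total=0, then ((step - extra) < (base / 5)) is false, then extra=3, then returns 3 | price_opt: extra=0, then total=0, then ((step - extra) < (base / 5)) is false, then extra=3, then returns 3 — matching result 3.
Across all 54 domain points the two functions coincide.
verdict: equivalent


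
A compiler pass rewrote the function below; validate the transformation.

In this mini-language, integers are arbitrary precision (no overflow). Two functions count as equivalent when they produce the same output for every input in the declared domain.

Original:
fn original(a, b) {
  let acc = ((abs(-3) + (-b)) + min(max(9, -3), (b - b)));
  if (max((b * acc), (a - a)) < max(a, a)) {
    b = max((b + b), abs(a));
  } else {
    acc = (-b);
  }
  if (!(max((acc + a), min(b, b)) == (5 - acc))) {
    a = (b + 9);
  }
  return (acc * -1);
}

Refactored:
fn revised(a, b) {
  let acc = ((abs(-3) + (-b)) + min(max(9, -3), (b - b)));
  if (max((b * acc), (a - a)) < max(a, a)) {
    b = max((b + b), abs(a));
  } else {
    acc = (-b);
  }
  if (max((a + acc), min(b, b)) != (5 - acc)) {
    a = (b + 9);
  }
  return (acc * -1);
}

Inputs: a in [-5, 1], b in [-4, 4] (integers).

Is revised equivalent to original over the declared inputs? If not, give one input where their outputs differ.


The two are interchangeable: comparison usage differs; also boolean connective usage differs, and every declared input agrees.
One worked example (a=-1, b=-3) — original: acc=6, then (max((b * acc), (a - a)) < max(a, a)) is false, then acc=3, then (!(max((acc + a), min(b, b)) == (5 - acc))) is false, then returns -3; revised: acc=6, then (max((b * acc), (a - a)) < max(a, a)) is false, then acc=3, then (max((a + acc), min(b, b)) != (5 - acc)) is false, then returns -3; agreement on -3.
Across all 63 domain points the two functions coincide.
verdict: equivalent


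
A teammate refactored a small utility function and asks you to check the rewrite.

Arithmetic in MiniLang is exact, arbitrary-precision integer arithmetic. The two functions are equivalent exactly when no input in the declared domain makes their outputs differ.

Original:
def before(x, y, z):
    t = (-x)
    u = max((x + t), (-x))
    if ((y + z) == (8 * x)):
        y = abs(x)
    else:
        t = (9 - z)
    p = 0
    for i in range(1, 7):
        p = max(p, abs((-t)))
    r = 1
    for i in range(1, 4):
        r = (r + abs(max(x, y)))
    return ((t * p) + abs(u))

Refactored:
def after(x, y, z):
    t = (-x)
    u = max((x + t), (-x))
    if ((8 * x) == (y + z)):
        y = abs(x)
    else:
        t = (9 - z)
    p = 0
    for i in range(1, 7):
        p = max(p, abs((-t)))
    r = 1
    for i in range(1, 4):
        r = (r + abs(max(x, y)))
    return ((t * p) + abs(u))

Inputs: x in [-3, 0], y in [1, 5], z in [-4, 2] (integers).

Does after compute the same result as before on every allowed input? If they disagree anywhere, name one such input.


Behavior is preserved: although same computation, different form, the outputs never diverge.
Spot check at x=-2, y=5, z=-2 — before: t := 2 | u := 2 | ((y + z) == (8 * x)): false | t := 11 | p := 0 | iter i=1: | p := 11 | iter i=2: | p := 11 | iter i=3: | p := 11 | iter i=4: | p := 11 | iter i=5: | p := 11 | iter i=6: | p := 11 | r := 1 | iter i=1: | r := 6 | iter i=2: | r := 11 | iter i=3: | r := 16 | result 123. after: t := 2 | u := 2 | ((8 * x) == (y + z)): false | t := 11 | p := 0 | iter i=1: | p := 11 | iter i=2: | p := 11 | iter i=3: | p := 11 | iter i=4: | p := 11 | iter i=5: | p := 11 | iter i=6: | p := 11 | r := 1 | iter i=1: | r := 6 | iter i=2: | r := 11 | iter i=3: | r := 16 | result 123. Both give 123.
Sweeping the whole domain (140 inputs) finds no disagreement.
verdict: equivalent


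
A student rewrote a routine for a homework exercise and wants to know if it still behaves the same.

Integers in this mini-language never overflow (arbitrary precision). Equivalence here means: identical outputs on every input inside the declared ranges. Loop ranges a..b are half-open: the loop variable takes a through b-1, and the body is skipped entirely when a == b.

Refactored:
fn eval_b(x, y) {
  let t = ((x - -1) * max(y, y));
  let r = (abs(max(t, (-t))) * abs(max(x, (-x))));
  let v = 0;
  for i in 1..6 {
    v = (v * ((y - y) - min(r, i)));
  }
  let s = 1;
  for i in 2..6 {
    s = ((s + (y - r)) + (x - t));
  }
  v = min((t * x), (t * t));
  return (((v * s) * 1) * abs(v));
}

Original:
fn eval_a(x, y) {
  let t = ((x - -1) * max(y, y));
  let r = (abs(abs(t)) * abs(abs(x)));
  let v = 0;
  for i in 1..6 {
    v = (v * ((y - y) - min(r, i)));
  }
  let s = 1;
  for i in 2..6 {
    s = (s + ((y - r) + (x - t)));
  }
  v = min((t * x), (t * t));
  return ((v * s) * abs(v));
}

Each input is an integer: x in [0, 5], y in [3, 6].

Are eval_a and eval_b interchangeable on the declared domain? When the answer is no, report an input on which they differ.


Reading the diff, among the changes: arithmetic usage differs; and constant usage differs; and min/max/abs usage differs.
Tracing x=3, y=3: eval_a: t=12, then r=36, then v=0, then (i=1), then v=0, then (i=2), then v=0, then (i=3), then v=0, then (i=4), then v=0, then (i=5), then v=0, then s=1, then (i=2), then s=-41, then (i=3), then s=-83, then (i=4), then s=-125, then (i=5), then s=-167, then v=36, then returns -216432 | eval_b: t=12, then r=36, then v=0, then (i=1), then v=0, then (i=2), then v=0, then (i=3), then v=0, then (i=4), then v=0, then (i=5), then v=0, then s=1, then (i=2), then s=-41, then (i=3), then s=-83, then (i=4), then s=-125, then (i=5), then s=-167, then v=36, then returns -216432 — matching result -216432.
An exhaustive pass over the 24 declared inputs shows identical outputs.
verdict: equivalent


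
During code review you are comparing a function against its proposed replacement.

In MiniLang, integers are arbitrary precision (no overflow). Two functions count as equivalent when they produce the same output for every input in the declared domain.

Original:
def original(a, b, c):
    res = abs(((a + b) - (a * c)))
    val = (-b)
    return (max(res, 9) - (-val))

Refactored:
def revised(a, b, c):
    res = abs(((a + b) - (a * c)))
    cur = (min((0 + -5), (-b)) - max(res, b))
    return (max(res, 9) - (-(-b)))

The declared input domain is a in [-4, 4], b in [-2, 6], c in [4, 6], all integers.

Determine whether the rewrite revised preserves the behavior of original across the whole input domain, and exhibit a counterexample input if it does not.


Equivalent. Whatever the rewrite altered, no input in the stated domain can expose a difference.
Across all 243 domain points the two functions coincide.
Tracing a=-4, b=0, c=4: original: res=12, then val=0, then returns 12 | revised: res=12, then cur=-17, then returns 12 — matching result 12.
verdict: equivalent


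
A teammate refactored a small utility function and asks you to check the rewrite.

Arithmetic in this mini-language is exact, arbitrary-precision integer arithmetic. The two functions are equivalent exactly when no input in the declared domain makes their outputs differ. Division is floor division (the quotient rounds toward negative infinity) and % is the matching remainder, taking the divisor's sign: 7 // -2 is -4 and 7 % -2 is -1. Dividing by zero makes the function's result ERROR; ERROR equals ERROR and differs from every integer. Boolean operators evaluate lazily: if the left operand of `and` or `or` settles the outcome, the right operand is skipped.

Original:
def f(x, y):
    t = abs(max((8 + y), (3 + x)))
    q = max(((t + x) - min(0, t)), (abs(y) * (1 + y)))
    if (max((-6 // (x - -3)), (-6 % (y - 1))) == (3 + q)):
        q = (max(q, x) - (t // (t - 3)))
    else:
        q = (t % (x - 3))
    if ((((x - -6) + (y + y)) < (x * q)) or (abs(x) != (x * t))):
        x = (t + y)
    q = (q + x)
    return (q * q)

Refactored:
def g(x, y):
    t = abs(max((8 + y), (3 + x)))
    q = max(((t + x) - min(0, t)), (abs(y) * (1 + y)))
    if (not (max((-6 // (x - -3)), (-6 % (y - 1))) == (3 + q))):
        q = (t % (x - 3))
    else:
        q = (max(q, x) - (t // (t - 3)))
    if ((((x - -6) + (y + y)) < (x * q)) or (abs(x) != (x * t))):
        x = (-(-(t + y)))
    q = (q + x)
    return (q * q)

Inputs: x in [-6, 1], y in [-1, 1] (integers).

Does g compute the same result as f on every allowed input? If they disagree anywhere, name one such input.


Comparing the listings, the differences include: boolean connective usage differs.
As a probe, take x=-6, y=-1: f runs t = 7; q = 1; (max((-6 // (x - -3)), (-6 % (y - 1))) == (3 + q)) -> false; q = -2; ((((x - -6) + (y + y)) < (x * q)) or (abs(x) != (x * t))) -> true; x = 6; q = 4; return 16; g runs t = 7; q = 1; (not (max((-6 // (x - -3)), (-6 % (y - 1))) == (3 + q))) -> true; q = -2; ((((x - -6) + (y + y)) < (x * q)) or (abs(x) != (x * t))) -> true; x = 6; q = 4; return 16; both end at 16.
Sweeping the whole domain (24 inputs) finds no disagreement.
verdict: equivalent


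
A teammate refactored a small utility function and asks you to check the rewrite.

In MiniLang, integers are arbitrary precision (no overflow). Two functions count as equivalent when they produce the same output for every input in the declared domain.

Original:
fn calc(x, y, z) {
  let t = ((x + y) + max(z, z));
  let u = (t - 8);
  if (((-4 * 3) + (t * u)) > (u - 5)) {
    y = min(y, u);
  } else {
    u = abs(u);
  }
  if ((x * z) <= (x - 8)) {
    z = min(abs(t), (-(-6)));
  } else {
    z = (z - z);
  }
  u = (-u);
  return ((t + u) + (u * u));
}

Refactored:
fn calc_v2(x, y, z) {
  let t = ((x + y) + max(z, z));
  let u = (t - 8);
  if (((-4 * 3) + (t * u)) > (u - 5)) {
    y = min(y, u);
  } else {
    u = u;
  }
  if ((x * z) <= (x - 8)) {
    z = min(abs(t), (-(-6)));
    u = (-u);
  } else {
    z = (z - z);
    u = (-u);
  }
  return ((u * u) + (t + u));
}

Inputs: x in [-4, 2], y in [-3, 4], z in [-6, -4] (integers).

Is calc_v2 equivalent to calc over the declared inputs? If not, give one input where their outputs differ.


The rewrite breaks on x=1, y=4, z=-4, where the results are 43 and 57.
calc: t = 1; u = -7; (((-4 * 3) + (t * u)) > (u - 5)) -> false; u = 7; ((x * z) <= (x - 8)) -> false; z = 0; u = -7; return 43
calc_v2: t = 1; u = -7; (((-4 * 3) + (t * u)) > (u - 5)) -> false; u = -7; ((x * z) <= (x - 8)) -> false; z = 0; u = 7; return 57
verdict: not equivalent; witness: x=1, y=4, z=-4


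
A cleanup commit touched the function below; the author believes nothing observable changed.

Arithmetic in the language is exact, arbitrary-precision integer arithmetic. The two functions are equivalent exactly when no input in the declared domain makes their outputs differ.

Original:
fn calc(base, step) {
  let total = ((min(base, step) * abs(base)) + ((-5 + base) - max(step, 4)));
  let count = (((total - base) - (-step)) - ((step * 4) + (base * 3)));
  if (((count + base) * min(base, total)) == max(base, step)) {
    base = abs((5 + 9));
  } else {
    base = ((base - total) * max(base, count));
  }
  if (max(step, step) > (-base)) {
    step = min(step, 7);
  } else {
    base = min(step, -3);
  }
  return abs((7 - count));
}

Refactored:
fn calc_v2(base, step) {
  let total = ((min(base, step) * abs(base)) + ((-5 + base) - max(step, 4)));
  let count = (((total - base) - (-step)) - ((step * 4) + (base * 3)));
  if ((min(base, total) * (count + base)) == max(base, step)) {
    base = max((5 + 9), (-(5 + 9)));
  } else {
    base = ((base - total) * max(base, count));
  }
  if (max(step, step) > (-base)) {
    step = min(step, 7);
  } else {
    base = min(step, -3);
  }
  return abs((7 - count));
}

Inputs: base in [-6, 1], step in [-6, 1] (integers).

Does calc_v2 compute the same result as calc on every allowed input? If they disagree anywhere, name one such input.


Behavior is preserved: although arithmetic usage differs, min/max/abs usage differs, constant usage differs, the outputs never diverge.
One worked example (base=1, step=0) — calc: total becomes -8; next count becomes -12; next (((count + base) * min(base, total)) == max(base, step)) evaluates to false; next base becomes 9; next (max(step, step) > (-base)) evaluates to true; next step becomes 0; next final value 19; calc_v2: total becomes -8; next count becomes -12; next ((min(base, total) * (count + base)) == max(base, step)) evaluates to false; next base becomes 9; next (max(step, step) > (-base)) evaluates to true; next step becomes 0; next final value 19; agreement on 19.
An exhaustive pass over the 64 declared inputs shows identical outputs.
verdict: equivalent


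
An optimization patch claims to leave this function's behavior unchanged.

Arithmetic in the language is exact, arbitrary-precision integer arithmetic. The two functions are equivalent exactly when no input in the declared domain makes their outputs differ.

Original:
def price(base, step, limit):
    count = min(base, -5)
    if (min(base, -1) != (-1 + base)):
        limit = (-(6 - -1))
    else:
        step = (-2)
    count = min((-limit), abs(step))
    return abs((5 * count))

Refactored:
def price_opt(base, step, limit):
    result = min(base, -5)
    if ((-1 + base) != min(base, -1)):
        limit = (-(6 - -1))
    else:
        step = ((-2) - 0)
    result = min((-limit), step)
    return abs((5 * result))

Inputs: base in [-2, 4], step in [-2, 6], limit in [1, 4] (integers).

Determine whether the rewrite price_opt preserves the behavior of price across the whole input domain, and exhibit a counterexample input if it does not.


These are not equivalent — on base=0, step=-2, limit=1 the outputs split (5 vs 10).
price: count becomes -5; next (min(base, -1) != (-1 + base)) evaluates to false; next step becomes -2; next count becomes -1; next final value 5
price_opt: result becomes -5; next ((-1 + base) != min(base, -1)) evaluates to false; next step becomes -2; next result becomes -2; next final value 10
verdict: not equivalent; witness: base=0, step=-2, limit=1


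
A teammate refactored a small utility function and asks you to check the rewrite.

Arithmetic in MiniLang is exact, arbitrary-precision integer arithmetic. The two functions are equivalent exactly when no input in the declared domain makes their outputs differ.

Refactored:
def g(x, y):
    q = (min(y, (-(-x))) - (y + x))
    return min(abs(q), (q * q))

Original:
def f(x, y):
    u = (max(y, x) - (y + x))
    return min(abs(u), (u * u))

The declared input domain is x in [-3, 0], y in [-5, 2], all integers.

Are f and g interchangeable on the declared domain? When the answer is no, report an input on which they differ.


The rewrite breaks on x=-3, y=-5, where the results are 5 and 3.
f: u becomes 5; next final value 5
g: q becomes 3; next final value 3
verdict: not equivalent; witness: x=-3, y=-5


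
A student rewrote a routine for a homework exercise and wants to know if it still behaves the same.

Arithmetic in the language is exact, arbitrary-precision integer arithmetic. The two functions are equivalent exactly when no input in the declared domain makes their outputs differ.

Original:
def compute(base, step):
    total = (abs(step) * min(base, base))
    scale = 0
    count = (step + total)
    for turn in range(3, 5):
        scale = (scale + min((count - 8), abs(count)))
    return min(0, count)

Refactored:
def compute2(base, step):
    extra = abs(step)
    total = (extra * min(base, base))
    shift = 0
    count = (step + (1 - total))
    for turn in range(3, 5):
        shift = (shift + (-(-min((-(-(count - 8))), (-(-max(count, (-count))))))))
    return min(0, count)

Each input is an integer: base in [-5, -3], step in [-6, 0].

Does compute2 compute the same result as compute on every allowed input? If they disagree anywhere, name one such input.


Not equivalent: base=-5, step=-6 separates them (-36 vs 0).
compute: total=-30, then scale=0, then count=-36, then (turn=3), then scale=-44, then (turn=4), then scale=-88, then returns -36
compute2: extra=6, then total=-30, then shift=0, then count=25, then (turn=3), then shift=17, then (turn=4), then shift=34, then returns 0
verdict: not equivalent; witness: base=-5, step=-6


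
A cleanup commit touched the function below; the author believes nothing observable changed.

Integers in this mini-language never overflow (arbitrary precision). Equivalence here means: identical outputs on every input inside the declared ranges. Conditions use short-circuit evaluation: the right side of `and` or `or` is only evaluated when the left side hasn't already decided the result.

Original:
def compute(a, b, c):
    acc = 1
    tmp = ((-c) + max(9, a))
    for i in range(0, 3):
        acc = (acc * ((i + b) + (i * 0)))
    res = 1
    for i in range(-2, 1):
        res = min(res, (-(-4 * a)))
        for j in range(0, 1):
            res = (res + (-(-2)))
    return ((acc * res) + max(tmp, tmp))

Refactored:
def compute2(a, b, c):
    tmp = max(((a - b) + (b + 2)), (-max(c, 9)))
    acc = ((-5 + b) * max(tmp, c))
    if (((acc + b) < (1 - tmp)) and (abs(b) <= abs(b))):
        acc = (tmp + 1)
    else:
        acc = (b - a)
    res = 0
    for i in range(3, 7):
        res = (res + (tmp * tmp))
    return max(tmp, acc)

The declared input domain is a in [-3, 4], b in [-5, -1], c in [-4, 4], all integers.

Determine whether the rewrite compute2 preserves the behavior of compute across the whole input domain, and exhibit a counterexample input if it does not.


Take a=-3, b=-5, c=-4.
compute: acc := 1 | tmp := 13 | iter i=0: | acc := -5 | iter i=1: | acc := 20 | iter i=2: | acc := -60 | res := 1 | iter i=-2: | res := -12 | iter j=0: | res := -10 | iter i=-1: | res := -12 | iter j=0: | res := -10 | iter i=0: | res := -12 | iter j=0: | res := -10 | result 613
compute2: tmp := -1 | acc := 10 | (((acc + b) < (1 - tmp)) and (abs(b) <= abs(b))): false | acc := -2 | res := 0 | iter i=3: | res := 1 | iter i=4: | res := 2 | iter i=5: | res := 3 | iter i=6: | res := 4 | result -1
613 vs -1 — the two versions disagree here.
verdict: not equivalent; witness: a=-3, b=-5, c=-4


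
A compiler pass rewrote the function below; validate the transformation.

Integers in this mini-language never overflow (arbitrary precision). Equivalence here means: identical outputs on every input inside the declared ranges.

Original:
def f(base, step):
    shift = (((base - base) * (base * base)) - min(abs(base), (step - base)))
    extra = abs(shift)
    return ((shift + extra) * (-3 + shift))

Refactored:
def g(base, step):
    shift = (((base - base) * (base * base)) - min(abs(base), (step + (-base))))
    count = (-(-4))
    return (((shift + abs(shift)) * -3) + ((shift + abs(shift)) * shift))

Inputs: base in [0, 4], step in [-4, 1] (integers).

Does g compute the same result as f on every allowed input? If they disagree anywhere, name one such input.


Equivalent. There is a behavioral-looking edit here, yet the outcome never shifts on this domain.
Checked all 30 inputs in the declared domain: the outputs agree on every one.
As a probe, take base=4, step=-2: f runs shift = 6; extra = 6; return 36; g runs shift = 6; count = 4; return 36; both end at 36.
verdict: equivalent


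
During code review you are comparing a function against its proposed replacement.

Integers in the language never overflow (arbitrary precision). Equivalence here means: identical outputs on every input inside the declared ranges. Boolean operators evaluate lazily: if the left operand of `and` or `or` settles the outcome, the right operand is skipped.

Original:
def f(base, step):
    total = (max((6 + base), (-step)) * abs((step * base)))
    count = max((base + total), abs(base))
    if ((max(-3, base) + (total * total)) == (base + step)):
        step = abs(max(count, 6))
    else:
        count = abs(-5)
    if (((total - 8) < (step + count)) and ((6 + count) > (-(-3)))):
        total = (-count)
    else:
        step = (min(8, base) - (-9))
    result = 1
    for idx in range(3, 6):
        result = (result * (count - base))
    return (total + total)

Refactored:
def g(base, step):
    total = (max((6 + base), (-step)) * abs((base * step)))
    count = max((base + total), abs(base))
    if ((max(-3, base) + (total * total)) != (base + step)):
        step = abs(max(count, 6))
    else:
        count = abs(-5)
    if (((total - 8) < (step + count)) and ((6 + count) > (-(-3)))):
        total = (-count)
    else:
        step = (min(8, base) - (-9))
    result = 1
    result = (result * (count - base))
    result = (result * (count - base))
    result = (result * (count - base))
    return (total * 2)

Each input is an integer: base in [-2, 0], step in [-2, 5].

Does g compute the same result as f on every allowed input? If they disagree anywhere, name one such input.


The rewrite breaks on base=-2, step=-2, where the results are 32 and -28.
f: total := 16 | count := 14 | ((max(-3, base) + (total * total)) == (base + step)): false | count := 5 | (((total - 8) < (step + count)) and ((6 + count) > (-(-3)))): false | step := 7 | result := 1 | iter idx=3: | result := 7 | iter idx=4: | result := 49 | iter idx=5: | result := 343 | result 32
g: total := 16 | count := 14 | ((max(-3, base) + (total * total)) != (base + step)): true | step := 14 | (((total - 8) < (step + count)) and ((6 + count) > (-(-3)))): true | total := -14 | result := 1 | result := 16 | result := 256 | result := 4096 | result -28
verdict: not equivalent; witness: base=-2, step=-2


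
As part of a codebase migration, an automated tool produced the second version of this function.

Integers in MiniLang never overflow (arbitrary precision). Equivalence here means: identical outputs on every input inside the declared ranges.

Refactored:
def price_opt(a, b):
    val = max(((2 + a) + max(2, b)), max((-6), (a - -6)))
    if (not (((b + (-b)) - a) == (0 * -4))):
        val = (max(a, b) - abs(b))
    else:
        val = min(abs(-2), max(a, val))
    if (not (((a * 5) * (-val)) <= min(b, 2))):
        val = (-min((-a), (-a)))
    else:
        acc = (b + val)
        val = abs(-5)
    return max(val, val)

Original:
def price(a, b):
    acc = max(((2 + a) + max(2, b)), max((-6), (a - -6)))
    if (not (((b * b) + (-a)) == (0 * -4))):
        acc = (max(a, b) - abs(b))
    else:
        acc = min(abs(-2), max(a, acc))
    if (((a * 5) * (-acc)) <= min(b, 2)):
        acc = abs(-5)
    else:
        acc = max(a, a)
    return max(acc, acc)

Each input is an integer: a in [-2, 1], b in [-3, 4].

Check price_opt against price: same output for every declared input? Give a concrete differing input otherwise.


Not equivalent: a=1, b=-1 separates them (5 vs 1).
price: acc := 7 | (not (((b * b) + (-a)) == (0 * -4))): false | acc := 2 | (((a * 5) * (-acc)) <= min(b, 2)): true | acc := 5 | result 5
price_opt: val := 7 | (not (((b + (-b)) - a) == (0 * -4))): true | val := 0 | (not (((a * 5) * (-val)) <= min(b, 2))): true | val := 1 | result 1
verdict: not equivalent; witness: a=1, b=-1


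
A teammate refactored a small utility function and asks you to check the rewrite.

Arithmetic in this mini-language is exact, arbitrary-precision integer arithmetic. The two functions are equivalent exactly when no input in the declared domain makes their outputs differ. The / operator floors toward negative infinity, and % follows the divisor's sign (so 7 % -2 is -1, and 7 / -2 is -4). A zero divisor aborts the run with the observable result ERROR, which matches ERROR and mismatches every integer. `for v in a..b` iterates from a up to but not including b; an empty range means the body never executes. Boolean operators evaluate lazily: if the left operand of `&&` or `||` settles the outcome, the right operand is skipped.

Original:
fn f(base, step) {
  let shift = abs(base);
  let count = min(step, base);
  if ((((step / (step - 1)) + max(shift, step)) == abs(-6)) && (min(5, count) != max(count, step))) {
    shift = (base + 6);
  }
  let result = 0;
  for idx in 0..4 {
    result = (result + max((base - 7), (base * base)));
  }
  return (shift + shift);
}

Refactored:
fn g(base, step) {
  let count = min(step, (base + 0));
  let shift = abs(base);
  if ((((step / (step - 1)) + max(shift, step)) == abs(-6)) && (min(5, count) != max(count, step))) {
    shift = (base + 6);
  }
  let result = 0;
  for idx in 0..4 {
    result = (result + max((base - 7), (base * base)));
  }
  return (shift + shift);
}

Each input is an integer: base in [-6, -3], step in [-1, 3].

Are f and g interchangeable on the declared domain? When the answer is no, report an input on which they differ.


This is a faithful refactor — arithmetic usage differs; also constant usage differs, but the computed results match everywhere.
One worked example (base=-5, step=-1) — f: shift := 5 | count := -5 | ((((step / (step - 1)) + max(shift, step)) == abs(-6)) && (min(5, count) != max(count, step))): false | result := 0 | iter idx=0: | result := 25 | iter idx=1: | result := 50 | iter idx=2: | result := 75 | iter idx=3: | result := 100 | result 10; g: count := -5 | shift := 5 | ((((step / (step - 1)) + max(shift, step)) == abs(-6)) && (min(5, count) != max(count, step))): false | result := 0 | iter idx=0: | result := 25 | iter idx=1: | result := 50 | iter idx=2: | result := 75 | iter idx=3: | result := 100 | result 10; agreement on 10.
Every one of the 20 inputs gives matching results.
verdict: equivalent


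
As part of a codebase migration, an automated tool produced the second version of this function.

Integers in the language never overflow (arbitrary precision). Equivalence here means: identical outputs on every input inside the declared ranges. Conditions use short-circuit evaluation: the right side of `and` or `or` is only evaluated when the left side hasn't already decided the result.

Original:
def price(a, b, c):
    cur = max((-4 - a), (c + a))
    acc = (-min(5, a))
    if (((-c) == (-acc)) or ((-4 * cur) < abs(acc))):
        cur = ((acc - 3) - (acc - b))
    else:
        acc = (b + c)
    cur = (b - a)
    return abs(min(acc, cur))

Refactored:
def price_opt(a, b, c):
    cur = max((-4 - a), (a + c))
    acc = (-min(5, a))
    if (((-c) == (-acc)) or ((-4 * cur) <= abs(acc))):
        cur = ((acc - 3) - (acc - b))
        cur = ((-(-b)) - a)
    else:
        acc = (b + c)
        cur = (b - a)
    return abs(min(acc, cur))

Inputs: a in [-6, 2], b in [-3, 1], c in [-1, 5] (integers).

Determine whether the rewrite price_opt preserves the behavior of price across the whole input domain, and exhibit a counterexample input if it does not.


The suspicious edit (`((-4 * cur) < abs(acc))` became `((-4 * cur) <= abs(acc))`) never changes the result for any input inside the declared domain.
Spot check at a=-4, b=1, c=2 — price: cur := 0 | acc := 4 | (((-c) == (-acc)) or ((-4 * cur) < abs(acc))): true | cur := -2 | cur := 5 | result 4. price_opt: cur := 0 | acc := 4 | (((-c) == (-acc)) or ((-4 * cur) <= abs(acc))): true | cur := -2 | cur := 5 | result 4. Both give 4.
An exhaustive pass over the 315 declared inputs shows identical outputs.
verdict: equivalent


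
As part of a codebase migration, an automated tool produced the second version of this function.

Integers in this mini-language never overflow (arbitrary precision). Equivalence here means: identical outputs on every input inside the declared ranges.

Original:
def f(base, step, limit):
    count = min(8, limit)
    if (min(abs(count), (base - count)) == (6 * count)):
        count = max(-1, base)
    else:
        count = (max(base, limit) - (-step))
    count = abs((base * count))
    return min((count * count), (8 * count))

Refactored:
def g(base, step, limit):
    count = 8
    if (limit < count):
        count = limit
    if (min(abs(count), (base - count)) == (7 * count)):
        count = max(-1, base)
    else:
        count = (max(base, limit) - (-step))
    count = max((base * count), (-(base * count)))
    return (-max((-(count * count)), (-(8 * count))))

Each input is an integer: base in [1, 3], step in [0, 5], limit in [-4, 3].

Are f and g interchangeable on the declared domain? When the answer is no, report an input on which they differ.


Equivalent. The suspicious edit (`6` became `7`) never changes the result for any input inside the declared domain.
An exhaustive pass over the 144 declared inputs shows identical outputs.
As a probe, take base=3, step=0, limit=2: f runs count=2, then (min(abs(count), (base - count)) == (6 * count)) is false, then count=3, then count=9, then returns 72; g runs count=8, then (limit < count) is true, then count=2, then (min(abs(count), (base - count)) == (7 * count)) is false, then count=3, then count=9, then returns 72; both end at 72.
verdict: equivalent


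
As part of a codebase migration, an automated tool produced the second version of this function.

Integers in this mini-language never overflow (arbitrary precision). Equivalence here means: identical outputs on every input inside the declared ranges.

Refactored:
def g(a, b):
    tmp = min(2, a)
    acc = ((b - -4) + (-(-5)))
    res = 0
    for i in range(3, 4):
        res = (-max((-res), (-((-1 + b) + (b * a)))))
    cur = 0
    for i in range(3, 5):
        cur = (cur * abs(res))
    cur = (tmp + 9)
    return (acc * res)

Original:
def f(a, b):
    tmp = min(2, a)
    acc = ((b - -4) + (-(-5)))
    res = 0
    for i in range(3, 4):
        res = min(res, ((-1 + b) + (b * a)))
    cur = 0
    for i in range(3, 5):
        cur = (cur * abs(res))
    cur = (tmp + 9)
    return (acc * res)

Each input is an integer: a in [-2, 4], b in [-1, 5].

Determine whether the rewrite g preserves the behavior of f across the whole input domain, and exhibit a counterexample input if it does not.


Behavior is preserved: although min/max/abs usage differs, the outputs never diverge.
Tracing a=-2, b=-1: f: tmp=-2, then acc=8, then res=0, then (i=3), then res=0, then cur=0, then (i=3), then cur=0, then (i=4), then cur=0, then cur=7, then returns 0 | g: tmp=-2, then acc=8, then res=0, then (i=3), then res=0, then cur=0, then (i=3), then cur=0, then (i=4), then cur=0, then cur=7, then returns 0 — matching result 0.
Checked all 49 inputs in the declared domain: the outputs agree on every one.
verdict: equivalent


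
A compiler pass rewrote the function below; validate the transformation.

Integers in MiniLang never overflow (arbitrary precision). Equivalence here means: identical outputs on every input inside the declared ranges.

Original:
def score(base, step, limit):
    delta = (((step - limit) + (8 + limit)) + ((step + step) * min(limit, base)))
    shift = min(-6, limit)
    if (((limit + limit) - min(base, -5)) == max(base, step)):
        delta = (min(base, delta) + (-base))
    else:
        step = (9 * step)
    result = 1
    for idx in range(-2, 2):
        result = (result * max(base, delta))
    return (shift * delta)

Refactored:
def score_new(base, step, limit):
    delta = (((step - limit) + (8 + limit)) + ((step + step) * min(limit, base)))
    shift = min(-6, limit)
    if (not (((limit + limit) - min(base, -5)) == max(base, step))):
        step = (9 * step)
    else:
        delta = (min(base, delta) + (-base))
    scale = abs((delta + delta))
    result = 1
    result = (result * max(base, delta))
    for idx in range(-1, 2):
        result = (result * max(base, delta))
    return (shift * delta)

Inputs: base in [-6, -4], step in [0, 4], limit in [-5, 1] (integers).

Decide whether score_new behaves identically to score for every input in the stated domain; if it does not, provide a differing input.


Equivalent — the differences include loop structure differs; also arithmetic usage differs; also statement counts differ; also min/max/abs usage differs; also boolean connective usage differs; also local variable names differ, yet no declared input distinguishes the two.
Spot check at base=-4, step=1, limit=1 — score: delta := 1 | shift := -6 | (((limit + limit) - min(base, -5)) == max(base, step)): false | step := 9 | result := 1 | iter idx=-2: | result := 1 | iter idx=-1: | result := 1 | iter idx=0: | result := 1 | iter idx=1: | result := 1 | result -6. score_new: delta := 1 | shift := -6 | (not (((limit + limit) - min(base, -5)) == max(base, step))): true | step := 9 | scale := 2 | result := 1 | result := 1 | iter idx=-1: | result := 1 | iter idx=0: | result := 1 | iter idx=1: | result := 1 | result -6. Both give -6.
Sweeping the whole domain (105 inputs) finds no disagreement.
verdict: equivalent


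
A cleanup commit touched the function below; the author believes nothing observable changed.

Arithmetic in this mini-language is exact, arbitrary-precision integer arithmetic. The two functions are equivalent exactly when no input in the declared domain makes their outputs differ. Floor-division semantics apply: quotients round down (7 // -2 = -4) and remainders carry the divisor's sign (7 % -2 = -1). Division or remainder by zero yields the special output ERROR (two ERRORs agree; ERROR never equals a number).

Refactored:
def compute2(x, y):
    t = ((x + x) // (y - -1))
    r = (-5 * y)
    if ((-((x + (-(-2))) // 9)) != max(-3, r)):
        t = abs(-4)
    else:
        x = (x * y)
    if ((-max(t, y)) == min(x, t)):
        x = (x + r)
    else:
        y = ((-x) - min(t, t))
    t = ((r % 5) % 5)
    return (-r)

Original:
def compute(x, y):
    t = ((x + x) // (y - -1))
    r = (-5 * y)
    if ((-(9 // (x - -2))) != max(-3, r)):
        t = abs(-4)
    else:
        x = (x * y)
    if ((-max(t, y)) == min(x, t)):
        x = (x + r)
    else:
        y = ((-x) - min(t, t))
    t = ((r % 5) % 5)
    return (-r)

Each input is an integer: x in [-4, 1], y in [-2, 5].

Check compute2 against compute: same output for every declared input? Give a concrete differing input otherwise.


There is a counterexample at x=-2, y=-2: ERROR on one side, -10 on the other.
compute: t=4, then r=10, then a zero divisor aborts: ERROR
compute2: t=4, then r=10, then ((-((x + (-(-2))) // 9)) != max(-3, r)) is true, then t=4, then ((-max(t, y)) == min(x, t)) is false, then y=-2, then t=0, then returns -10
verdict: not equivalent; witness: x=-2, y=-2


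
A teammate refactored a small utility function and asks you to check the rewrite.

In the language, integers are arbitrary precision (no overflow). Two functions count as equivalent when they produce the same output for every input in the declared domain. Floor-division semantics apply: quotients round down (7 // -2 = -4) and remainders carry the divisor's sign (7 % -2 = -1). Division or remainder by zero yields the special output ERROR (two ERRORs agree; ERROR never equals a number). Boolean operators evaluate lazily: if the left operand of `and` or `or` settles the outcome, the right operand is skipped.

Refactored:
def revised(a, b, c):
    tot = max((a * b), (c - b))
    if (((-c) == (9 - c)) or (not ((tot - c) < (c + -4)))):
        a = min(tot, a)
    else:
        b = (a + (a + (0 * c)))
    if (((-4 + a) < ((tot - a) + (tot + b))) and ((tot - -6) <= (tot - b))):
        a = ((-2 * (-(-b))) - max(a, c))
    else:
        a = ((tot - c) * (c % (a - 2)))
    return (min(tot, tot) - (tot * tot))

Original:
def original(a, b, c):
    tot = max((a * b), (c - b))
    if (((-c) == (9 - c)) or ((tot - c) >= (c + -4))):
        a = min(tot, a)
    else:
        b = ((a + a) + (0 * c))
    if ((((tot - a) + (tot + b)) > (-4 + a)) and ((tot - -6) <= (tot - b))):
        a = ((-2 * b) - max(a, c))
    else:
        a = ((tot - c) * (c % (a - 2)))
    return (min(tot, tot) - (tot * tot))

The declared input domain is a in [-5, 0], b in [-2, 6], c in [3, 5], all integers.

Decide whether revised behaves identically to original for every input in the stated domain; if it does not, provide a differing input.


Reading the diff, among the changes: boolean connective usage differs; also comparison usage differs.
Tracing a=-2, b=-2, c=5: original: tot := 7 | (((-c) == (9 - c)) or ((tot - c) >= (c + -4))): true | a := -2 | ((((tot - a) + (tot + b)) > (-4 + a)) and ((tot - -6) <= (tot - b))): false | a := -6 | result -42 | revised: tot := 7 | (((-c) == (9 - c)) or (not ((tot - c) < (c + -4)))): true | a := -2 | (((-4 + a) < ((tot - a) + (tot + b))) and ((tot - -6) <= (tot - b))): false | a := -6 | result -42 — matching result -42.
Across all 162 domain points the two functions coincide.
verdict: equivalent


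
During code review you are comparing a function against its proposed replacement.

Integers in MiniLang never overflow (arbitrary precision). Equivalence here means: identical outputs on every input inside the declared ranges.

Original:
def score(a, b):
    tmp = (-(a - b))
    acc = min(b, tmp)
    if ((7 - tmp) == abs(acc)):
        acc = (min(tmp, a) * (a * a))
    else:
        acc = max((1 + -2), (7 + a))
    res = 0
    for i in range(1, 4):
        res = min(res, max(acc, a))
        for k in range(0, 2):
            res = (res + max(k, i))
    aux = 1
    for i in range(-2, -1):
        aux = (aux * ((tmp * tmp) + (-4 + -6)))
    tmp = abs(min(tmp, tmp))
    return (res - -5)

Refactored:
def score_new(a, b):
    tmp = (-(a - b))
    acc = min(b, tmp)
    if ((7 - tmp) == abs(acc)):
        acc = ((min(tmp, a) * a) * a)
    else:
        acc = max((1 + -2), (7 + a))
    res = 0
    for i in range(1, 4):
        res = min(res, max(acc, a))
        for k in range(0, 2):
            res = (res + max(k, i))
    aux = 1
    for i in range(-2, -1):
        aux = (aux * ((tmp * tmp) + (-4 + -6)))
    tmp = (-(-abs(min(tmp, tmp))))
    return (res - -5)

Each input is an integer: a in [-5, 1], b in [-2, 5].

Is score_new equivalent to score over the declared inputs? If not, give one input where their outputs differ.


Reading the diff, among the changes: same computation, different form.
Tracing a=1, b=4: score: tmp = 3; acc = 3; ((7 - tmp) == abs(acc)) -> false; acc = 8; res = 0; [i=1]; res = 0; [k=0]; res = 1; [k=1]; res = 2; [i=2]; res = 2; [k=0]; res = 4; [k=1]; res = 6; [i=3]; res = 6; [k=0]; res = 9; [k=1]; res = 12; aux = 1; [i=-2]; aux = -1; tmp = 3; return 17 | score_new: tmp = 3; acc = 3; ((7 - tmp) == abs(acc)) -> false; acc = 8; res = 0; [i=1]; res = 0; [k=0]; res = 1; [k=1]; res = 2; [i=2]; res = 2; [k=0]; res = 4; [k=1]; res = 6; [i=3]; res = 6; [k=0]; res = 9; [k=1]; res = 12; aux = 1; [i=-2]; aux = -1; tmp = 3; return 17 — matching result 17.
Across all 56 domain points the two functions coincide.
verdict: equivalent
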